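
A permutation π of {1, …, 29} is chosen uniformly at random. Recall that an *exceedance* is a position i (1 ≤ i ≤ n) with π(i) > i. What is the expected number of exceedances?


Write X = Σ_{i=1}^{29} X_i, where X_i = 1_{π(i) > i}.
For each fixed i, π(i) is uniform over {1, …, 29} (marginal of a uniform permutation), so P[π(i) > i] = (n − i)/n. Summing: Σ_{i=1}^{29} (n − i)/n = (0 + 1 + … + 28)/29 = 29(29 − 1)/(2·29) = (29 − 1)/2.
Hence E[X] = Σ_{i=1}^{29} (29 − i)/29 = 14 ≈ 14.0000.

E[X] = 14 = 14.0000.


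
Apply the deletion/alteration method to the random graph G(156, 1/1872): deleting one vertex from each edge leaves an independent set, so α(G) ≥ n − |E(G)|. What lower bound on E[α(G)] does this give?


E[|E(G)|] = C(156, 2)·p = 12090 · (1/1872) = 155/24.
E[α(G)] ≥ n − E[|E(G)|] = 156 − 155/24 = 3589/24.
Numerically: ≈ 149.541667.
(This is only a lower bound; the true E[α(G)] may be larger.)

E[α(G)] ≥ 3589/24 ≈ 149.541667.


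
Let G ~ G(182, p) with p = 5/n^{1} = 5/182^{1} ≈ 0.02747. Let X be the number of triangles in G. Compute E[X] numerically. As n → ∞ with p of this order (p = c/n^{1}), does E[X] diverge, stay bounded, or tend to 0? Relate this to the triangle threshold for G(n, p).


Number of potential triangles: C(182, 3) = 988260.
Each occurs with probability p³ ≈ (0.02747)³ ≈ 2.073461e-05.
By linearity: E[X] = C(182, 3)·p³ ≈ 988260 · 2.073461e-05 ≈ 20.4912.
Here α = 1, so p = 5/n is exactly at the triangle threshold p ~ 1/n. Asymptotically E[X] → c³/6 = 5³/6 = 125/6 ≈ 20.8333, a bounded constant. In this regime the triangle count is asymptotically Poisson(c³/6).

E[X] ≈ 20.4912; in regime p = Θ(1/n^{1}) E[X] stays bounded (at the triangle threshold p ~ 1/n).


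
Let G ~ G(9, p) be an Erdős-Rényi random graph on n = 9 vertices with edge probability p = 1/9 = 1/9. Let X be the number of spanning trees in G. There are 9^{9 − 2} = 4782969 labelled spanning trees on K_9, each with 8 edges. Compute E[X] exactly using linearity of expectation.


K_9 has 9^{9 − 2} = 4782969 labelled spanning trees.
For each such spanning tree H, let X_H = 1 if all 8 edges of H are present in G. Then P[X_H = 1] = p^{8} = (1/9)^{8} = 1/43046721.
By linearity of expectation: E[X] = Σ_H E[X_H] = 4782969 · p^{8} = 4782969 · 1/43046721 = 1/9.
Numerically: E[X] ≈ 0.111111.

E[X] = 4782969 · (1/9)^{8} = 1/9 ≈ 0.111111.


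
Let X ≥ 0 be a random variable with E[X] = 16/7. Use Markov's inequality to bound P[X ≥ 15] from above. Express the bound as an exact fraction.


μ = E[X] = 16/7, a = 15.
Markov: P[X ≥ 15] ≤ μ/a = (16/7)/15 = 16/105.
Numerically: ≈ 0.152381.
(Since a = 15 > μ = 2.285714, the bound 16/105 is < 1 and informative.)

P[X ≥ 15] ≤ 16/105 ≈ 0.152381.


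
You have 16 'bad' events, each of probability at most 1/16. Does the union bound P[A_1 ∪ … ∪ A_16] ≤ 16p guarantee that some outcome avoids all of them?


Union bound: P[∪_{i=1}^{16} A_i] ≤ Σ_i P[A_i] ≤ 16·p = 16·(1/16) = 1.
Numerically: 1 ≈ 1.00000.
Is 1 < 1? NO.
Since the bound 1 is ≥ 1, the union bound is uninformative here; it does NOT by itself certify existence.

16·p = 1 ≈ 1.00000; existence NOT certified by the union bound.


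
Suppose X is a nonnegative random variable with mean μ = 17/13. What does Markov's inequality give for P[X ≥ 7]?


μ = E[X] = 17/13, a = 7.
Markov: P[X ≥ 7] ≤ μ/a = (17/13)/7 = 17/91.
Numerically: ≈ 0.187.
(Since a = 7 > μ = 1.308, the bound 17/91 is < 1 and informative.)

P[X ≥ 7] ≤ 17/91 ≈ 0.187.


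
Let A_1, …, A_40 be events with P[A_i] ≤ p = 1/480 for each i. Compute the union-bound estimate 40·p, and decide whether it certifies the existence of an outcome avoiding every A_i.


Union bound: P[∪_{i=1}^{40} A_i] ≤ Σ_i P[A_i] ≤ 40·p = 40·(1/480) = 1/12.
Numerically: 1/12 ≈ 0.0833.
Is 1/12 < 1? YES.
Since P[∪ A_i] ≤ 1/12 < 1, the complement has P[∩ A_i^c] ≥ 1 − 1/12 = 11/12 > 0, so some outcome avoids every A_i.

40·p = 1/12 ≈ 0.0833; existence CERTIFIED by the union bound.


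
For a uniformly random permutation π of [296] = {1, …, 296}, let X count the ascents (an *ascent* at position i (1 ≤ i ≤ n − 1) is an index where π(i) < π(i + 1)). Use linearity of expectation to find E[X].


Write X = Σ X_I over i = 1, …, 295, with X_I the indicator of one ascent.
There are 295 indicators.
For each fixed i, the pair (π(i), π(i+1)) is a uniformly random ordered pair of distinct values from {1, …, 296}; by symmetry P[π(i) < π(i+1)] = 1/2.
By linearity: E[X] = 295 · (1/2) = (296 − 1) · (1/2) = 295/2 ≈ 147.500000.

E[X] = 295/2 = 147.500000.


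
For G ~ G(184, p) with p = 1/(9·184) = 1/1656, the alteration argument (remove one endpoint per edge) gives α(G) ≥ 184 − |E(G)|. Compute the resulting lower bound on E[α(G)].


E[|E(G)|] = C(184, 2)·p = 16836 · (1/1656) = 61/6.
E[α(G)] ≥ n − E[|E(G)|] = 184 − 61/6 = 1043/6.
Numerically: ≈ 173.83333.
(This is only a lower bound; the true E[α(G)] may be larger.)

E[α(G)] ≥ 1043/6 ≈ 173.83333.


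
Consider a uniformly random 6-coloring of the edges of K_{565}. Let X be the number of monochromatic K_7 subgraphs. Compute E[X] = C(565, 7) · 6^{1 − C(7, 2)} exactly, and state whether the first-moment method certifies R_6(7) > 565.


E[X] = C(565, 7) · 6^{1 − 21} = 3513212521235560 · 6^{−20} = 3513212521235560/3656158440062976.
As a reduced fraction: E[X] = 439151565154445/457019805007872 ≈ 0.9609027.
Is E[X] < 1? YES.
Since E[X] < 1, there exists a 6-coloring of K_{565} with no monochromatic K_7; hence R_6(7) > 565.

E[X] = 439151565154445/457019805007872 ≈ 0.9609027; E[X] < 1, so R_6(7) > 565.


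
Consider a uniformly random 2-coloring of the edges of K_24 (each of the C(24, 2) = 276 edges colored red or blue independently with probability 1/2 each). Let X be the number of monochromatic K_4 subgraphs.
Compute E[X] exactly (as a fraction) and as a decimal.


Let X = Σ_S X_S over the C(24, 4) = 10626 subsets S of size 4, where X_S = 1 if the K_4 on S is monochromatic.
For a fixed S, the K_4 on S has C(4, 2) = 6 edges. P[all 6 edges red] = (1/2)^6, and likewise for blue, so P[monochromatic] = 2·(1/2)^6 = 2^{1 − 6} = 1/32.
By linearity of expectation: E[X] = C(24, 4) · 2^{1 − 6} = 10626 · 1/32 = 5313/16.
Numerically: E[X] ≈ 332.06250.

E[X] = C(24,4)·2^(1−C(4,2)) = 5313/16 ≈ 332.06250.


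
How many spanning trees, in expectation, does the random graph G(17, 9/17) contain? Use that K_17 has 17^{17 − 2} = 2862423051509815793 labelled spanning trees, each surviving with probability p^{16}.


K_17 has 17^{17 − 2} = 2862423051509815793 labelled spanning trees.
For each such spanning tree H, let X_H = 1 if all 16 edges of H are present in G. Then P[X_H = 1] = p^{16} = (9/17)^{16} = 1853020188851841/48661191875666868481.
Summing the indicators: E[X] = Σ_H E[X_H] = 2862423051509815793 · p^{16} = 2862423051509815793 · 1853020188851841/48661191875666868481 = 1853020188851841/17.
Numerically: E[X] ≈ 1.09001e+14.

E[X] = 2862423051509815793 · (9/17)^{16} = 1853020188851841/17 ≈ 1.09001e+14.


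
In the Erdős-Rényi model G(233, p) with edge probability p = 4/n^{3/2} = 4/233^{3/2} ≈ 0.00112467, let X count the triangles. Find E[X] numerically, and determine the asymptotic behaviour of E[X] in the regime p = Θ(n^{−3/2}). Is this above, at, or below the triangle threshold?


Number of potential triangles: C(233, 3) = 2081156.
Each occurs with probability p³ ≈ (0.00112467)³ ≈ 1.42258534e-09.
By linearity: E[X] = C(233, 3)·p³ ≈ 2081156 · 1.42258534e-09 ≈ 0.002961.
Since α = 3/2 > 1, p = c/n^{3/2} = o(1/n) is below the triangle threshold p ~ 1/n. Asymptotically E[X] ~ (c³/6)·n^{3(1−α)} = (4³/6)·n^{-1.5} → 0, so by Markov's inequality G has no triangles w.h.p.

E[X] ≈ 0.002961; in regime p = Θ(1/n^{3/2}) E[X] tends to 0 (below the triangle threshold p ~ 1/n).


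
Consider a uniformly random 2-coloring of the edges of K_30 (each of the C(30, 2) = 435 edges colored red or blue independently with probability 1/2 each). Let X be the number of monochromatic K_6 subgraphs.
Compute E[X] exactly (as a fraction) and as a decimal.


Let X = Σ_S X_S over the C(30, 6) = 593775 subsets S of size 6, where X_S = 1 if the K_6 on S is monochromatic.
For a fixed S, the K_6 on S has C(6, 2) = 15 edges. P[all 15 edges red] = (1/2)^15, and likewise for blue, so P[monochromatic] = 2·(1/2)^15 = 2^{1 − 15} = 1/16384.
By linearity: E[X] = C(30, 6) · 2^{1 − 15} = 593775 · 1/16384 = 593775/16384.
Numerically: E[X] ≈ 36.2411.

E[X] = C(30,6)·2^(1−C(6,2)) = 593775/16384 ≈ 36.2411.


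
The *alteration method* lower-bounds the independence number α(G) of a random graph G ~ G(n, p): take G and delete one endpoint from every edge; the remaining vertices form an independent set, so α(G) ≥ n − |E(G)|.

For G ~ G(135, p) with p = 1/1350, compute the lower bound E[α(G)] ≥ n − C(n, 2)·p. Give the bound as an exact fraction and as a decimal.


E[|E(G)|] = C(135, 2)·p = 9045 · (1/1350) = 67/10.
E[α(G)] ≥ n − E[|E(G)|] = 135 − 67/10 = 1283/10.
Numerically: ≈ 128.300000.
(This is only a lower bound; the true E[α(G)] may be larger.)

E[α(G)] ≥ 1283/10 ≈ 128.300000.


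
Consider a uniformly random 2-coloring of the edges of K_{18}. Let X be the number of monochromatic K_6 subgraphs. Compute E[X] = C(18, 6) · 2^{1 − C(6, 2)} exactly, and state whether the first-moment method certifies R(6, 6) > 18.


E[X] = C(18, 6) · 2^{1 − 15} = 18564 · 2^{−14} = 18564/16384.
As a reduced fraction: E[X] = 4641/4096 ≈ 1.133057.
Is E[X] < 1? NO.
Since E[X] ≥ 1, the first-moment bound is inconclusive at n = 18; it does NOT by itself certify R(6, 6) > 18.

E[X] = 4641/4096 ≈ 1.133057; E[X] ≥ 1; first-moment method inconclusive here.


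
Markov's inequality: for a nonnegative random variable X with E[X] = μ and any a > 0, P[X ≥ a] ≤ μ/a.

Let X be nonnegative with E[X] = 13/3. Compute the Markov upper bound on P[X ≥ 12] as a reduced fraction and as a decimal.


μ = E[X] = 13/3, a = 12.
Markov: P[X ≥ 12] ≤ μ/a = (13/3)/12 = 13/36.
Numerically: ≈ 0.361.
(Since a = 12 > μ = 4.333, the bound 13/36 is < 1 and informative.)

P[X ≥ 12] ≤ 13/36 ≈ 0.361.


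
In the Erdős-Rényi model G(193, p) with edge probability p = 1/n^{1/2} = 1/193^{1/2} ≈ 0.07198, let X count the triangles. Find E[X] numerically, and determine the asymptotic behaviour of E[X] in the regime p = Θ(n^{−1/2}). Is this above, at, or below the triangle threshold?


Number of potential triangles: C(193, 3) = 1179616.
Each occurs with probability p³ ≈ (0.07198)³ ≈ 3.729615e-04.
By linearity: E[X] = C(193, 3)·p³ ≈ 1179616 · 3.729615e-04 ≈ 439.9514.
Since α = 1/2 < 1, p = c/n^{1/2} ≫ 1/n is above the triangle threshold p ~ 1/n. Asymptotically E[X] ~ (c³/6)·n^{3(1−α)} = (1³/6)·n^{1.5} → ∞; triangles are abundant w.h.p.

E[X] ≈ 439.9514; in regime p = Θ(1/n^{1/2}) E[X] diverges (above the triangle threshold p ~ 1/n).


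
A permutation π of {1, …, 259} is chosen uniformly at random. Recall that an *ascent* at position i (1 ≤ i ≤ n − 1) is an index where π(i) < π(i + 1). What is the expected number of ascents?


Write X = Σ X_I over i = 1, …, 258, with X_I the indicator of one ascent.
There are 258 indicators.
For each fixed i, the pair (π(i), π(i+1)) is a uniformly random ordered pair of distinct values from {1, …, 259}; by symmetry P[π(i) < π(i+1)] = 1/2.
By linearity: E[X] = 258 · (1/2) = (259 − 1) · (1/2) = 129 ≈ 129.000.

E[X] = 129 = 129.000.


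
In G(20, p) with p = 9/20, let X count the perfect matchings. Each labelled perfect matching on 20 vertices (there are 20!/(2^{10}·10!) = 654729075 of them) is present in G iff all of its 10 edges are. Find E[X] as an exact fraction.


K_20 has 20!/(2^{10}·10!) = 654729075 labelled perfect matchings.
For each such perfect matching H, let X_H = 1 if all 10 edges of H are present in G. Then P[X_H = 1] = p^{10} = (9/20)^{10} = 3486784401/10240000000000.
By linearity: E[X] = Σ_H E[X_H] = 654729075 · p^{10} = 654729075 · 3486784401/10240000000000 = 91315965023646363/409600000000.
Numerically: E[X] ≈ 2.2294e+05.

E[X] = 654729075 · (9/20)^{10} = 91315965023646363/409600000000 ≈ 2.2294e+05.


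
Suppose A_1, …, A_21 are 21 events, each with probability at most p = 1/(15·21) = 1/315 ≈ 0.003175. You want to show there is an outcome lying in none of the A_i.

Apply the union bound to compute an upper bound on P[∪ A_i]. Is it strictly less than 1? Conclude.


Union bound: P[∪_{i=1}^{21} A_i] ≤ Σ_i P[A_i] ≤ 21·p = 21·(1/315) = 1/15.
Numerically: 1/15 ≈ 0.066667.
Is 1/15 < 1? YES.
Since P[∪ A_i] ≤ 1/15 < 1, the complement has P[∩ A_i^c] ≥ 1 − 1/15 = 14/15 > 0, so some outcome avoids every A_i.

21·p = 1/15 ≈ 0.066667; existence CERTIFIED by the union bound.


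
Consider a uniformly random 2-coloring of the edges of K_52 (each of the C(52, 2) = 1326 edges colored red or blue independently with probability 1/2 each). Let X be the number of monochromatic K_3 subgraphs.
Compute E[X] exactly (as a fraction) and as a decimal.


Let X = Σ_S X_S over the C(52, 3) = 22100 subsets S of size 3, where X_S = 1 if the K_3 on S is monochromatic.
For a fixed S, the K_3 on S has C(3, 2) = 3 edges. P[all 3 edges red] = (1/2)^3, and likewise for blue, so P[monochromatic] = 2·(1/2)^3 = 2^{1 − 3} = 1/4.
By linearity of expectation: E[X] = C(52, 3) · 2^{1 − 3} = 22100 · 1/4 = 5525.
Numerically: E[X] ≈ 5525.000.

E[X] = C(52,3)·2^(1−C(3,2)) = 5525 ≈ 5525.000.


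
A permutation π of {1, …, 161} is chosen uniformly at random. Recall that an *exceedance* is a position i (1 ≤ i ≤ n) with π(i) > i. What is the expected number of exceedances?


Write X = Σ_{i=1}^{161} X_i, where X_i = 1_{π(i) > i}.
For each fixed i, π(i) is uniform over {1, …, 161} (marginal of a uniform permutation), so P[π(i) > i] = (n − i)/n. Summing: Σ_{i=1}^{161} (n − i)/n = (0 + 1 + … + 160)/161 = 161(161 − 1)/(2·161) = (161 − 1)/2.
Hence E[X] = Σ_{i=1}^{161} (161 − i)/161 = 80 ≈ 80.000000.

E[X] = 80 = 80.000000.


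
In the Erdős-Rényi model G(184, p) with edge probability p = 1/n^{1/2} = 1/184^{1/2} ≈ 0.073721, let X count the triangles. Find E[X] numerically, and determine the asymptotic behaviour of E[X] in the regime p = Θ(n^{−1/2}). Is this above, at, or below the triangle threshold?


Number of potential triangles: C(184, 3) = 1021384.
Each occurs with probability p³ ≈ (0.073721)³ ≈ 4.0065749e-04.
By linearity: E[X] = C(184, 3)·p³ ≈ 1021384 · 4.0065749e-04 ≈ 409.22515.
Since α = 1/2 < 1, p = c/n^{1/2} ≫ 1/n is above the triangle threshold p ~ 1/n. Asymptotically E[X] ~ (c³/6)·n^{3(1−α)} = (1³/6)·n^{1.5} → ∞; triangles are abundant w.h.p.

E[X] ≈ 409.22515; in regime p = Θ(1/n^{1/2}) E[X] diverges (above the triangle threshold p ~ 1/n).


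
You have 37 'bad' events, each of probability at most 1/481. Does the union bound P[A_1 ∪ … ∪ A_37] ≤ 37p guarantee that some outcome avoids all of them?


Union bound: P[∪_{i=1}^{37} A_i] ≤ Σ_i P[A_i] ≤ 37·p = 37·(1/481) = 1/13.
Numerically: 1/13 ≈ 0.076923.
Is 1/13 < 1? YES.
Since P[∪ A_i] ≤ 1/13 < 1, the complement has P[∩ A_i^c] ≥ 1 − 1/13 = 12/13 > 0, so some outcome avoids every A_i.

37·p = 1/13 ≈ 0.076923; existence CERTIFIED by the union bound.


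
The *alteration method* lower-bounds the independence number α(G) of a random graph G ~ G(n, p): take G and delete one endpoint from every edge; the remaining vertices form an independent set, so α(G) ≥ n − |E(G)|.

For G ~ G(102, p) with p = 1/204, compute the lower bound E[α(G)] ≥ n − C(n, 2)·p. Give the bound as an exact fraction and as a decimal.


E[|E(G)|] = C(102, 2)·p = 5151 · (1/204) = 101/4.
E[α(G)] ≥ n − E[|E(G)|] = 102 − 101/4 = 307/4.
Numerically: ≈ 76.750.
(This is only a lower bound; the true E[α(G)] may be larger.)

E[α(G)] ≥ 307/4 ≈ 76.750.


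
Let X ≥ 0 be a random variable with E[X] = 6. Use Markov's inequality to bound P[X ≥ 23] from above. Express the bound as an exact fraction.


μ = E[X] = 6, a = 23.
Markov: P[X ≥ 23] ≤ μ/a = (6)/23 = 6/23.
Numerically: ≈ 0.2609.
(Since a = 23 > μ = 6.0000, the bound 6/23 is < 1 and informative.)

P[X ≥ 23] ≤ 6/23 ≈ 0.2609.


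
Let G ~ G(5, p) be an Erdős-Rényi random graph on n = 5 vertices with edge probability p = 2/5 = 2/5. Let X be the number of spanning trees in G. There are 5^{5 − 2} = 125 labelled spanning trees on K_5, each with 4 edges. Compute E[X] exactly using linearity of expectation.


K_5 has 5^{5 − 2} = 125 labelled spanning trees.
For each such spanning tree H, let X_H = 1 if all 4 edges of H are present in G. Then P[X_H = 1] = p^{4} = (2/5)^{4} = 16/625.
Summing the indicators: E[X] = Σ_H E[X_H] = 125 · p^{4} = 125 · 16/625 = 16/5.
Numerically: E[X] ≈ 3.2.

E[X] = 125 · (2/5)^{4} = 16/5 ≈ 3.2.


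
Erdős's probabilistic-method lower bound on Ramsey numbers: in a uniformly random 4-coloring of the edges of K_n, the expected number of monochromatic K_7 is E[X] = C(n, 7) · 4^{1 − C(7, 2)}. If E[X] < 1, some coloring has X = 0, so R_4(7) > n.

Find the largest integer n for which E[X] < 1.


We need C(n, 7) · 4^{1 − 21} < 1, i.e. C(n, 7) < 4^{21 − 1} = 1099511627776.
Check values of n near the boundary:
  n = 177: C(177, 7) = 957664425960; 957664425960 < 1099511627776? YES
  n = 178: C(178, 7) = 996867063280; 996867063280 < 1099511627776? YES
  n = 179: C(179, 7) = 1037437234460; 1037437234460 < 1099511627776? YES
  n = 180: C(180, 7) = 1079414463600; 1079414463600 < 1099511627776? YES
  n = 181: C(181, 7) = 1122839183400; 1122839183400 < 1099511627776? NO
  n = 182: C(182, 7) = 1167752750736; 1167752750736 < 1099511627776? NO
The largest n with C(n, 7) < 1099511627776 is n = 180 (where E[X] = 67463403975/68719476736 ≈ 0.982). Hence R_4(7) > 180, i.e. R_4(7) ≥ 181.

Largest n = 180; hence R_4(7) > 180.


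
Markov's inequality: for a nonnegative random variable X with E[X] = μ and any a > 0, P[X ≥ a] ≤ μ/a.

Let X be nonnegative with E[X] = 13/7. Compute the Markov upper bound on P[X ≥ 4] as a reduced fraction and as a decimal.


μ = E[X] = 13/7, a = 4.
Markov: P[X ≥ 4] ≤ μ/a = (13/7)/4 = 13/28.
Numerically: ≈ 0.464.
(Since a = 4 > μ = 1.857, the bound 13/28 is < 1 and informative.)

P[X ≥ 4] ≤ 13/28 ≈ 0.464.


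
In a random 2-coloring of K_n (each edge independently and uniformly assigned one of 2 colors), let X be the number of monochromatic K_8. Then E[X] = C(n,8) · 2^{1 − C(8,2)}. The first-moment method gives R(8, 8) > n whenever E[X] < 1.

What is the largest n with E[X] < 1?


We need C(n, 8) · 2^{1 − 28} < 1, i.e. C(n, 8) < 2^{28 − 1} = 134217728.
Check values of n near the boundary:
  n = 37: C(37, 8) = 38608020; 38608020 < 134217728? YES
  n = 38: C(38, 8) = 48903492; 48903492 < 134217728? YES
  n = 39: C(39, 8) = 61523748; 61523748 < 134217728? YES
  n = 40: C(40, 8) = 76904685; 76904685 < 134217728? YES
  n = 41: C(41, 8) = 95548245; 95548245 < 134217728? YES
  n = 42: C(42, 8) = 118030185; 118030185 < 134217728? YES
  n = 43: C(43, 8) = 145008513; 145008513 < 134217728? NO
  n = 44: C(44, 8) = 177232627; 177232627 < 134217728? NO
  n = 45: C(45, 8) = 215553195; 215553195 < 134217728? NO
The largest n with C(n, 8) < 134217728 is n = 42 (where E[X] = 118030185/134217728 ≈ 0.8794). Hence R(8, 8) > 42, i.e. R(8, 8) ≥ 43.

Largest n = 42; hence R(8, 8) > 42.


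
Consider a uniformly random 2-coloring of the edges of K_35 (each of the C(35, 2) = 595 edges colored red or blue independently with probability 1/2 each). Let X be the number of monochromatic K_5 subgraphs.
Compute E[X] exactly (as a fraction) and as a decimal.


Let X = Σ_S X_S over the C(35, 5) = 324632 subsets S of size 5, where X_S = 1 if the K_5 on S is monochromatic.
For a fixed S, the K_5 on S has C(5, 2) = 10 edges. P[all 10 edges red] = (1/2)^10, and likewise for blue, so P[monochromatic] = 2·(1/2)^10 = 2^{1 − 10} = 1/512.
By linearity: E[X] = C(35, 5) · 2^{1 − 10} = 324632 · 1/512 = 40579/64.
Numerically: E[X] ≈ 634.0469.

E[X] = C(35,5)·2^(1−C(5,2)) = 40579/64 ≈ 634.0469.


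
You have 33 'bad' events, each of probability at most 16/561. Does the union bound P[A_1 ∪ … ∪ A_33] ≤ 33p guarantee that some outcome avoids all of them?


Union bound: P[∪_{i=1}^{33} A_i] ≤ Σ_i P[A_i] ≤ 33·p = 33·(16/561) = 16/17.
Numerically: 16/17 ≈ 0.9411765.
Is 16/17 < 1? YES.
Since P[∪ A_i] ≤ 16/17 < 1, the complement has P[∩ A_i^c] ≥ 1 − 16/17 = 1/17 > 0, so some outcome avoids every A_i.

33·p = 16/17 ≈ 0.9411765; existence CERTIFIED by the union bound.


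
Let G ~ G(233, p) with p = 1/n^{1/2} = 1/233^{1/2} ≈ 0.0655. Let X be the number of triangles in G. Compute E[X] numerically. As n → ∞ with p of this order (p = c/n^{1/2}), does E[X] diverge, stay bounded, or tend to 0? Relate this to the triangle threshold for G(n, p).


Number of potential triangles: C(233, 3) = 2081156.
Each occurs with probability p³ ≈ (0.0655)³ ≈ 2.81168e-04.
By linearity: E[X] = C(233, 3)·p³ ≈ 2081156 · 2.81168e-04 ≈ 585.155.
Since α = 1/2 < 1, p = c/n^{1/2} ≫ 1/n is above the triangle threshold p ~ 1/n. Asymptotically E[X] ~ (c³/6)·n^{3(1−α)} = (1³/6)·n^{1.5} → ∞; triangles are abundant w.h.p.

E[X] ≈ 585.155; in regime p = Θ(1/n^{1/2}) E[X] diverges (above the triangle threshold p ~ 1/n).


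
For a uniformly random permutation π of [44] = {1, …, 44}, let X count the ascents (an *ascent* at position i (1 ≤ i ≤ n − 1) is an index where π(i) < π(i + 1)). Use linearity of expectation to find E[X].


Write X = Σ X_I over i = 1, …, 43, with X_I the indicator of one ascent.
There are 43 indicators.
For each fixed i, the pair (π(i), π(i+1)) is a uniformly random ordered pair of distinct values from {1, …, 44}; by symmetry P[π(i) < π(i+1)] = 1/2.
By linearity: E[X] = 43 · (1/2) = (44 − 1) · (1/2) = 43/2 ≈ 21.50000.

E[X] = 43/2 = 21.50000.


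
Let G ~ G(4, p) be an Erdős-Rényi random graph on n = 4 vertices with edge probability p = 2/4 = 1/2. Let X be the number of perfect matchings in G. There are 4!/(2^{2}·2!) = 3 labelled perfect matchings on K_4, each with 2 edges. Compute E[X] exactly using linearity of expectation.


K_4 has 4!/(2^{2}·2!) = 3 labelled perfect matchings.
For each such perfect matching H, let X_H = 1 if all 2 edges of H are present in G. Then P[X_H = 1] = p^{2} = (1/2)^{2} = 1/4.
By linearity of expectation: E[X] = Σ_H E[X_H] = 3 · p^{2} = 3 · 1/4 = 3/4.
Numerically: E[X] ≈ 0.75.

E[X] = 3 · (1/2)^{2} = 3/4 ≈ 0.75.


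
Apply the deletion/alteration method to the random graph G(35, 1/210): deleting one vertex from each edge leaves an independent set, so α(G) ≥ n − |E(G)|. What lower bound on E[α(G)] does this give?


E[|E(G)|] = C(35, 2)·p = 595 · (1/210) = 17/6.
E[α(G)] ≥ n − E[|E(G)|] = 35 − 17/6 = 193/6.
Numerically: ≈ 32.167.
(This is only a lower bound; the true E[α(G)] may be larger.)

E[α(G)] ≥ 193/6 ≈ 32.167.


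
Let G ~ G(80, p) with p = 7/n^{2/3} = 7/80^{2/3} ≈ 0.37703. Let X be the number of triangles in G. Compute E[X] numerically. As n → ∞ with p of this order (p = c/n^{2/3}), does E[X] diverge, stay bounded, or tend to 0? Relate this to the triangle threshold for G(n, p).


Number of potential triangles: C(80, 3) = 82160.
Each occurs with probability p³ ≈ (0.37703)³ ≈ 5.3593750e-02.
By linearity: E[X] = C(80, 3)·p³ ≈ 82160 · 5.3593750e-02 ≈ 4403.26250.
Since α = 2/3 < 1, p = c/n^{2/3} ≫ 1/n is above the triangle threshold p ~ 1/n. Asymptotically E[X] ~ (c³/6)·n^{3(1−α)} = (7³/6)·n^{1} → ∞; triangles are abundant w.h.p.

E[X] ≈ 4403.26250; in regime p = Θ(1/n^{2/3}) E[X] diverges (above the triangle threshold p ~ 1/n).


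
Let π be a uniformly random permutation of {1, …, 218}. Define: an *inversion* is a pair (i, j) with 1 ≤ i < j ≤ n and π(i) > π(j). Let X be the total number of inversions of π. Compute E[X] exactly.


Write X = Σ X_I over the C(218, 2) = 23653 pairs i < j, with X_I the indicator of one inversion.
There are 23653 indicators.
For each fixed pair i < j, the values π(i) and π(j) are two distinct elements of {1, …, 218} in uniformly random order; by symmetry P[π(i) > π(j)] = 1/2.
By linearity: E[X] = 23653 · (1/2) = C(218, 2) · (1/2) = 23653/2 = 23653/2 ≈ 11826.50000.

E[X] = 23653/2 = 11826.50000.


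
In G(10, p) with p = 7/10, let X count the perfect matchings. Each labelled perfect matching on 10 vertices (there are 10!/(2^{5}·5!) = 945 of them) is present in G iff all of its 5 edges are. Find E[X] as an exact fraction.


K_10 has 10!/(2^{5}·5!) = 945 labelled perfect matchings.
For each such perfect matching H, let X_H = 1 if all 5 edges of H are present in G. Then P[X_H = 1] = p^{5} = (7/10)^{5} = 16807/100000.
By linearity: E[X] = Σ_H E[X_H] = 945 · p^{5} = 945 · 16807/100000 = 3176523/20000.
Numerically: E[X] ≈ 158.8.

E[X] = 945 · (7/10)^{5} = 3176523/20000 ≈ 158.8.


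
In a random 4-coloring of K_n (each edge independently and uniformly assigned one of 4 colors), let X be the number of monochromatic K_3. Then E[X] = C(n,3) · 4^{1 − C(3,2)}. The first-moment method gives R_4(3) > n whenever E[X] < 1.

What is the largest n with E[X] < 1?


We need C(n, 3) · 4^{1 − 3} < 1, i.e. C(n, 3) < 4^{3 − 1} = 16.
Check values of n near the boundary:
  n = 3: C(3, 3) = 1; 1 < 16? YES
  n = 4: C(4, 3) = 4; 4 < 16? YES
  n = 5: C(5, 3) = 10; 10 < 16? YES
  n = 6: C(6, 3) = 20; 20 < 16? NO
The largest n with C(n, 3) < 16 is n = 5 (where E[X] = 5/8 ≈ 0.62500). Hence R_4(3) > 5, i.e. R_4(3) ≥ 6.

Largest n = 5; hence R_4(3) > 5.


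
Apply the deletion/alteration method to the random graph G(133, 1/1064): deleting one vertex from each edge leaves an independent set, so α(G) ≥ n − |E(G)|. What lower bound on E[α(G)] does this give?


E[|E(G)|] = C(133, 2)·p = 8778 · (1/1064) = 33/4.
E[α(G)] ≥ n − E[|E(G)|] = 133 − 33/4 = 499/4.
Numerically: ≈ 124.750000.
(This is only a lower bound; the true E[α(G)] may be larger.)

E[α(G)] ≥ 499/4 ≈ 124.750000.


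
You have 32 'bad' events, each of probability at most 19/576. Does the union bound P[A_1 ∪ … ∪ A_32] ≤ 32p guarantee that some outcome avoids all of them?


Union bound: P[∪_{i=1}^{32} A_i] ≤ Σ_i P[A_i] ≤ 32·p = 32·(19/576) = 19/18.
Numerically: 19/18 ≈ 1.05556.
Is 19/18 < 1? NO.
Since the bound 19/18 is ≥ 1, the union bound is uninformative here; it does NOT by itself certify existence.

32·p = 19/18 ≈ 1.05556; existence NOT certified by the union bound.


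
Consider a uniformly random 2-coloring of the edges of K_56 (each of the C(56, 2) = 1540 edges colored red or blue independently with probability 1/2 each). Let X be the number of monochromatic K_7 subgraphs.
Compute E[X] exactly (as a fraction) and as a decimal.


Let X = Σ_S X_S over the C(56, 7) = 231917400 subsets S of size 7, where X_S = 1 if the K_7 on S is monochromatic.
For a fixed S, the K_7 on S has C(7, 2) = 21 edges. P[all 21 edges red] = (1/2)^21, and likewise for blue, so P[monochromatic] = 2·(1/2)^21 = 2^{1 − 21} = 1/1048576.
By linearity: E[X] = C(56, 7) · 2^{1 − 21} = 231917400 · 1/1048576 = 28989675/131072.
Numerically: E[X] ≈ 221.1737.

E[X] = C(56,7)·2^(1−C(7,2)) = 28989675/131072 ≈ 221.1737.


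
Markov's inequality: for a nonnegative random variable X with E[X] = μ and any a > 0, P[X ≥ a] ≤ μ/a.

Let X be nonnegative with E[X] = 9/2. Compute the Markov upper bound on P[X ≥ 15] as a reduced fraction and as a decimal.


μ = E[X] = 9/2, a = 15.
Markov: P[X ≥ 15] ≤ μ/a = (9/2)/15 = 3/10.
Numerically: ≈ 0.300.
(Since a = 15 > μ = 4.500, the bound 3/10 is < 1 and informative.)

P[X ≥ 15] ≤ 3/10 ≈ 0.300.


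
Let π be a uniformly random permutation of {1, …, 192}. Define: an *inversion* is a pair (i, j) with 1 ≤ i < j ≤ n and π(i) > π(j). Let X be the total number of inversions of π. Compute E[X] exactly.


Write X = Σ X_I over the C(192, 2) = 18336 pairs i < j, with X_I the indicator of one inversion.
There are 18336 indicators.
For each fixed pair i < j, the values π(i) and π(j) are two distinct elements of {1, …, 192} in uniformly random order; by symmetry P[π(i) > π(j)] = 1/2.
By linearity: E[X] = 18336 · (1/2) = C(192, 2) · (1/2) = 18336/2 = 9168 ≈ 9168.0000.

E[X] = 9168 = 9168.0000.


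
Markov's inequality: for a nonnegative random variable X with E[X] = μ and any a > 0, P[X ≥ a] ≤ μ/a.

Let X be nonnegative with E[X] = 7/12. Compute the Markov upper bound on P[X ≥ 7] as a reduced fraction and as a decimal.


μ = E[X] = 7/12, a = 7.
Markov: P[X ≥ 7] ≤ μ/a = (7/12)/7 = 1/12.
Numerically: ≈ 0.083333.
(Since a = 7 > μ = 0.583333, the bound 1/12 is < 1 and informative.)

P[X ≥ 7] ≤ 1/12 ≈ 0.083333.


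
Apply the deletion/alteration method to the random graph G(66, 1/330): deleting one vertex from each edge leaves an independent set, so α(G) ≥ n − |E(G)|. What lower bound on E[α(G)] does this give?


E[|E(G)|] = C(66, 2)·p = 2145 · (1/330) = 13/2.
E[α(G)] ≥ n − E[|E(G)|] = 66 − 13/2 = 119/2.
Numerically: ≈ 59.500.
(This is only a lower bound; the true E[α(G)] may be larger.)

E[α(G)] ≥ 119/2 ≈ 59.500.


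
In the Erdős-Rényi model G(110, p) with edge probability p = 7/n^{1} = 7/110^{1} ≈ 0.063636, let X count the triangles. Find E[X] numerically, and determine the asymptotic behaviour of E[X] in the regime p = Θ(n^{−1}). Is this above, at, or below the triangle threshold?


Number of potential triangles: C(110, 3) = 215820.
Each occurs with probability p³ ≈ (0.063636)³ ≈ 2.5770098e-04.
By linearity: E[X] = C(110, 3)·p³ ≈ 215820 · 2.5770098e-04 ≈ 55.61702.
Here α = 1, so p = 7/n is exactly at the triangle threshold p ~ 1/n. Asymptotically E[X] → c³/6 = 7³/6 = 343/6 ≈ 57.16667, a bounded constant. In this regime the triangle count is asymptotically Poisson(c³/6).

E[X] ≈ 55.61702; in regime p = Θ(1/n^{1}) E[X] stays bounded (at the triangle threshold p ~ 1/n).


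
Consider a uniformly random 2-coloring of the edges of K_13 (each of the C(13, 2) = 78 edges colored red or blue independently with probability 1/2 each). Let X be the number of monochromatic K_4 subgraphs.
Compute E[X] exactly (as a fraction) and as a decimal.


Let X = Σ_S X_S over the C(13, 4) = 715 subsets S of size 4, where X_S = 1 if the K_4 on S is monochromatic.
For a fixed S, the K_4 on S has C(4, 2) = 6 edges. P[all 6 edges red] = (1/2)^6, and likewise for blue, so P[monochromatic] = 2·(1/2)^6 = 2^{1 − 6} = 1/32.
Summing: E[X] = C(13, 4) · 2^{1 − 6} = 715 · 1/32 = 715/32.
Numerically: E[X] ≈ 22.343750.

E[X] = C(13,4)·2^(1−C(4,2)) = 715/32 ≈ 22.343750.


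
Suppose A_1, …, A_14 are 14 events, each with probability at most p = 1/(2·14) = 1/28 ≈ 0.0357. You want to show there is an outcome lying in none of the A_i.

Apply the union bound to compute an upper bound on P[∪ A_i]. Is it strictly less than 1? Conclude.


Union bound: P[∪_{i=1}^{14} A_i] ≤ Σ_i P[A_i] ≤ 14·p = 14·(1/28) = 1/2.
Numerically: 1/2 ≈ 0.5000.
Is 1/2 < 1? YES.
Since P[∪ A_i] ≤ 1/2 < 1, the complement has P[∩ A_i^c] ≥ 1 − 1/2 = 1/2 > 0, so some outcome avoids every A_i.

14·p = 1/2 ≈ 0.5000; existence CERTIFIED by the union bound.


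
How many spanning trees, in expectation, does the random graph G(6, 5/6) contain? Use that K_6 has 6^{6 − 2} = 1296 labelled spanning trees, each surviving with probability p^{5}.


K_6 has 6^{6 − 2} = 1296 labelled spanning trees.
For each such spanning tree H, let X_H = 1 if all 5 edges of H are present in G. Then P[X_H = 1] = p^{5} = (5/6)^{5} = 3125/7776.
By linearity: E[X] = Σ_H E[X_H] = 1296 · p^{5} = 1296 · 3125/7776 = 3125/6.
Numerically: E[X] ≈ 521.

E[X] = 1296 · (5/6)^{5} = 3125/6 ≈ 521.


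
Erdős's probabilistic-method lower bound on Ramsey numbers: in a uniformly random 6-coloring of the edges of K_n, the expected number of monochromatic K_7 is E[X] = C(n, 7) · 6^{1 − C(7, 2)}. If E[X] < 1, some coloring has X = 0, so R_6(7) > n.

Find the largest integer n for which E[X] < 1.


We need C(n, 7) · 6^{1 − 21} < 1, i.e. C(n, 7) < 6^{21 − 1} = 3656158440062976.
Check values of n near the boundary:
  n = 562: C(562, 7) = 3384017972944752; 3384017972944752 < 3656158440062976? YES
  n = 563: C(563, 7) = 3426622515769596; 3426622515769596 < 3656158440062976? YES
  n = 564: C(564, 7) = 3469685994423792; 3469685994423792 < 3656158440062976? YES
  n = 565: C(565, 7) = 3513212521235560; 3513212521235560 < 3656158440062976? YES
  n = 566: C(566, 7) = 3557206237959440; 3557206237959440 < 3656158440062976? YES
  n = 567: C(567, 7) = 3601671315933933; 3601671315933933 < 3656158440062976? YES
  n = 568: C(568, 7) = 3646611956239704; 3646611956239704 < 3656158440062976? YES
  n = 569: C(569, 7) = 3692032389858348; 3692032389858348 < 3656158440062976? NO
  n = 570: C(570, 7) = 3737936877831720; 3737936877831720 < 3656158440062976? NO
  n = 571: C(571, 7) = 3784329711421830; 3784329711421830 < 3656158440062976? NO
The largest n with C(n, 7) < 3656158440062976 is n = 568 (where E[X] = 16882462760369/16926659444736 ≈ 0.9973889). Hence R_6(7) > 568, i.e. R_6(7) ≥ 569.

Largest n = 568; hence R_6(7) > 568.


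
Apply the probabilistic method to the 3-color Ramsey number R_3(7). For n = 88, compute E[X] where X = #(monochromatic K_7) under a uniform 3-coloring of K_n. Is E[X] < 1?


E[X] = C(88, 7) · 3^{1 − 21} = 6348337336 · 3^{−20} = 6348337336/3486784401.
As a reduced fraction: E[X] = 6348337336/3486784401 ≈ 1.8207.
Is E[X] < 1? NO.
Since E[X] ≥ 1, the first-moment bound is inconclusive at n = 88; it does NOT by itself certify R_3(7) > 88.

E[X] = 6348337336/3486784401 ≈ 1.8207; E[X] ≥ 1; first-moment method inconclusive here.


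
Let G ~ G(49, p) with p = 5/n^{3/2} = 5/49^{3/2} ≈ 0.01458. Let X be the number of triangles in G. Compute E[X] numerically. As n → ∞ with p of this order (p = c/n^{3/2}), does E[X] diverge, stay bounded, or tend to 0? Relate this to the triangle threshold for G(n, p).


Number of potential triangles: C(49, 3) = 18424.
Each occurs with probability p³ ≈ (0.01458)³ ≈ 3.097617e-06.
By linearity: E[X] = C(49, 3)·p³ ≈ 18424 · 3.097617e-06 ≈ 0.0571.
Since α = 3/2 > 1, p = c/n^{3/2} = o(1/n) is below the triangle threshold p ~ 1/n. Asymptotically E[X] ~ (c³/6)·n^{3(1−α)} = (5³/6)·n^{-1.5} → 0, so by Markov's inequality G has no triangles w.h.p.

E[X] ≈ 0.0571; in regime p = Θ(1/n^{3/2}) E[X] tends to 0 (below the triangle threshold p ~ 1/n).


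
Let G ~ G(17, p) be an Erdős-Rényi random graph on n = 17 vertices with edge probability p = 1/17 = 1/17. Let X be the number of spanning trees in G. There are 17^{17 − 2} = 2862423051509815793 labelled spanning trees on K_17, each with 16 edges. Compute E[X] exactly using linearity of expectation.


K_17 has 17^{17 − 2} = 2862423051509815793 labelled spanning trees.
For each such spanning tree H, let X_H = 1 if all 16 edges of H are present in G. Then P[X_H = 1] = p^{16} = (1/17)^{16} = 1/48661191875666868481.
By linearity of expectation: E[X] = Σ_H E[X_H] = 2862423051509815793 · p^{16} = 2862423051509815793 · 1/48661191875666868481 = 1/17.
Numerically: E[X] ≈ 0.05882.

E[X] = 2862423051509815793 · (1/17)^{16} = 1/17 ≈ 0.05882.


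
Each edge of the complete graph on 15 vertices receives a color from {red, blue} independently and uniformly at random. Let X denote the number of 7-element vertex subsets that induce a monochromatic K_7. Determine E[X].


Let X = Σ_S X_S over the C(15, 7) = 6435 subsets S of size 7, where X_S = 1 if the K_7 on S is monochromatic.
For a fixed S, the K_7 on S has C(7, 2) = 21 edges. P[all 21 edges red] = (1/2)^21, and likewise for blue, so P[monochromatic] = 2·(1/2)^21 = 2^{1 − 21} = 1/1048576.
Summing: E[X] = C(15, 7) · 2^{1 − 21} = 6435 · 1/1048576 = 6435/1048576.
Numerically: E[X] ≈ 0.0061.

E[X] = C(15,7)·2^(1−C(7,2)) = 6435/1048576 ≈ 0.0061.


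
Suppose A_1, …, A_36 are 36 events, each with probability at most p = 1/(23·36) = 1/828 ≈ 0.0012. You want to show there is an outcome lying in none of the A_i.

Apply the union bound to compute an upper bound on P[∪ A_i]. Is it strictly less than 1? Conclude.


Union bound: P[∪_{i=1}^{36} A_i] ≤ Σ_i P[A_i] ≤ 36·p = 36·(1/828) = 1/23.
Numerically: 1/23 ≈ 0.0435.
Is 1/23 < 1? YES.
Since P[∪ A_i] ≤ 1/23 < 1, the complement has P[∩ A_i^c] ≥ 1 − 1/23 = 22/23 > 0, so some outcome avoids every A_i.

36·p = 1/23 ≈ 0.0435; existence CERTIFIED by the union bound.


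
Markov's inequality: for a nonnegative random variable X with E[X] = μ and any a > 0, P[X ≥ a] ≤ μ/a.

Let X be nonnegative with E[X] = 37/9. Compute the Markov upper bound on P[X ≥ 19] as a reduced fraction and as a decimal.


μ = E[X] = 37/9, a = 19.
Markov: P[X ≥ 19] ≤ μ/a = (37/9)/19 = 37/171.
Numerically: ≈ 0.216374.
(Since a = 19 > μ = 4.111111, the bound 37/171 is < 1 and informative.)

P[X ≥ 19] ≤ 37/171 ≈ 0.216374.


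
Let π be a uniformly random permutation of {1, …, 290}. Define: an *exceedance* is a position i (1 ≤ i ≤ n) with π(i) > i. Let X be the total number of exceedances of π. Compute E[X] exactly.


Write X = Σ_{i=1}^{290} X_i, where X_i = 1_{π(i) > i}.
For each fixed i, π(i) is uniform over {1, …, 290} (marginal of a uniform permutation), so P[π(i) > i] = (n − i)/n. Summing: Σ_{i=1}^{290} (n − i)/n = (0 + 1 + … + 289)/290 = 290(290 − 1)/(2·290) = (290 − 1)/2.
Hence E[X] = Σ_{i=1}^{290} (290 − i)/290 = 289/2 ≈ 144.500.

E[X] = 289/2 = 144.500.


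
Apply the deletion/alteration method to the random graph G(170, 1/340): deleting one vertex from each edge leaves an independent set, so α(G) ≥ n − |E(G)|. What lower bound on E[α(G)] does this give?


E[|E(G)|] = C(170, 2)·p = 14365 · (1/340) = 169/4.
E[α(G)] ≥ n − E[|E(G)|] = 170 − 169/4 = 511/4.
Numerically: ≈ 127.7500.
(This is only a lower bound; the true E[α(G)] may be larger.)

E[α(G)] ≥ 511/4 ≈ 127.7500.


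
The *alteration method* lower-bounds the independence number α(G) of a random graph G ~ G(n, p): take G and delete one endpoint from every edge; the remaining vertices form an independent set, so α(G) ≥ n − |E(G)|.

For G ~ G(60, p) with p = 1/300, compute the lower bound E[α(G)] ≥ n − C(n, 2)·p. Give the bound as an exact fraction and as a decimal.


E[|E(G)|] = C(60, 2)·p = 1770 · (1/300) = 59/10.
E[α(G)] ≥ n − E[|E(G)|] = 60 − 59/10 = 541/10.
Numerically: ≈ 54.100000.
(This is only a lower bound; the true E[α(G)] may be larger.)

E[α(G)] ≥ 541/10 ≈ 54.100000.


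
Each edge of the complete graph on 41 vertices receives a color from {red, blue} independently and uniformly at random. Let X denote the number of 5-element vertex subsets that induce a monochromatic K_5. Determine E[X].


Let X = Σ_S X_S over the C(41, 5) = 749398 subsets S of size 5, where X_S = 1 if the K_5 on S is monochromatic.
For a fixed S, the K_5 on S has C(5, 2) = 10 edges. P[all 10 edges red] = (1/2)^10, and likewise for blue, so P[monochromatic] = 2·(1/2)^10 = 2^{1 − 10} = 1/512.
By linearity: E[X] = C(41, 5) · 2^{1 − 10} = 749398 · 1/512 = 374699/256.
Numerically: E[X] ≈ 1463.668.

E[X] = C(41,5)·2^(1−C(5,2)) = 374699/256 ≈ 1463.668.


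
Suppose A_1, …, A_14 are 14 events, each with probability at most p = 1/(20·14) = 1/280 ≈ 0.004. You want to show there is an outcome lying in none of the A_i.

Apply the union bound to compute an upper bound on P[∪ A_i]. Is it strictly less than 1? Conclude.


Union bound: P[∪_{i=1}^{14} A_i] ≤ Σ_i P[A_i] ≤ 14·p = 14·(1/280) = 1/20.
Numerically: 1/20 ≈ 0.050.
Is 1/20 < 1? YES.
Since P[∪ A_i] ≤ 1/20 < 1, the complement has P[∩ A_i^c] ≥ 1 − 1/20 = 19/20 > 0, so some outcome avoids every A_i.

14·p = 1/20 ≈ 0.050; existence CERTIFIED by the union bound.
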